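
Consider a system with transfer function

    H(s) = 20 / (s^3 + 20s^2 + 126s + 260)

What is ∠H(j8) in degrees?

∠H(j8) ≈ -154.1°

At s = j8: numerator = 20, denominator = -1020 + j496.
∠H = ∠num − ∠den = 0° − (154.07°) = -154.1°.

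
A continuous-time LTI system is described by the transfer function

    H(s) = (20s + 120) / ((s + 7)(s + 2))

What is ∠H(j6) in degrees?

At s = j6: numerator = 120 + j120, denominator = -22 + j54.
∠H = ∠num − ∠den = 45° − (112.17°) = -67.17°.

∠H(j6) ≈ -67.17°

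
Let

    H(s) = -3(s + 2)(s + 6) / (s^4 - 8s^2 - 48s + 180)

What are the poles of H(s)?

The poles are the roots of the denominator s^4 - 8s^2 - 48s + 180 = 0.
No real roots exist; factor into two real quadratics: (s^2 - 6s + 10)(s^2 + 6s + 18) = 0.
Each quadratic gives a conjugate pair via the quadratic formula.

s = 3 ± j, -3 ± 3j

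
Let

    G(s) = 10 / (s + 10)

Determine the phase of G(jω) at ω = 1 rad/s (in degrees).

At s = j1: numerator = 10, denominator = 10 + j1.
∠G = ∠num − ∠den = 0° − (5.7106°) = -5.711°.

∠G(j1) ≈ -5.711°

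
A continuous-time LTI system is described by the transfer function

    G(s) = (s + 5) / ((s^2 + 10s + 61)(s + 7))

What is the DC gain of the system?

At s = 0 each factor (s + a) contributes a and each (s^2 + bs + c) contributes c.
G(0) = 1·(5) / ((61) · (7)) = 5/427 = 5/427.

G(0) = 5/427 ≈ 0.01171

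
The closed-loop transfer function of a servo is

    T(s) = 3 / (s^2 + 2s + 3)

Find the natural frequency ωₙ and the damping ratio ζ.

ωₙ ≈ 1.732 rad/s, ζ ≈ 0.5774

Compare the denominator to the standard form s^2 + 2ζωₙs + ωₙ².
ωₙ² = 3, so ωₙ = √3 ≈ 1.732 rad/s.
2ζωₙ = 2, so ζ = 2/(2·√3) ≈ 0.5774.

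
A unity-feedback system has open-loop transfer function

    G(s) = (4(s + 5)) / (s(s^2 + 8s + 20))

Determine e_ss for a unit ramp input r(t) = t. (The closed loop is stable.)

G(s) has one pole at the origin.
This is a Type 1 system. Kv = lim_{s→0} s·G(s) = 20/20 = 1.
e_ss = 1/Kv = 1/(1) = 1.

e_ss = 1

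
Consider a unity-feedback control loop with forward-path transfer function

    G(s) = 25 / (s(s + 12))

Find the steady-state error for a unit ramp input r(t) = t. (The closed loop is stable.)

e_ss = 0.4800

G(s) has one pole at the origin.
This is a Type 1 system. Kv = lim_{s→0} s·G(s) = 25/12.
e_ss = 1/Kv = 1/(25/12) = 12/25 ≈ 0.4800.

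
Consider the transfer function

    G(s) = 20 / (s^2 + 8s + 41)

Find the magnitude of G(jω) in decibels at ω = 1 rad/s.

Substitute s = j1: numerator = 20, denominator = 40 + j8.
|G(j1)| = |20| / |40 + j8| = 20 / 40.792 ≈ 0.4903.
In decibels: 20·log₁₀(0.4903) ≈ -6.19 dB.

|G(j1)|_dB ≈ -6.19 dB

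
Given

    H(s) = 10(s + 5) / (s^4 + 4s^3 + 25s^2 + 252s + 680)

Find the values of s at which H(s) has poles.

s = 2 + 6j, 2 - 6j, -4 + j, -4 - j

The poles are the roots of the denominator s^4 + 4s^3 + 25s^2 + 252s + 680 = 0.
No real roots exist; factor into two real quadratics: (s^2 - 4s + 40)(s^2 + 8s + 17) = 0.
Each quadratic gives a conjugate pair via the quadratic formula.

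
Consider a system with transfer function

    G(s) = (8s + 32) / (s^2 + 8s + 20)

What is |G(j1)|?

Substitute s = j1: numerator = 32 + j8, denominator = 19 + j8.
|G(j1)| = |32 + j8| / |19 + j8| = 32.985 / 20.616 = 1.600.

|G(j1)| = 1.600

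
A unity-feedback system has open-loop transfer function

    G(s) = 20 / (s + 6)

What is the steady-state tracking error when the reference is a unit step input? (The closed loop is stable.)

e_ss = 0.2308

G(s) has no poles at the origin.
This is a Type 0 system. Kp = lim_{s→0} G(s) = 20/6 = 10/3.
e_ss = 1/(1 + Kp) = 1/(1 + 10/3) = 3/13 ≈ 0.2308.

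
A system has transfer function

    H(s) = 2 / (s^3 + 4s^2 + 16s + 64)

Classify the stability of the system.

The denominator s^3 + 4s^2 + 16s + 64 factors as (s^2 + 16)(s + 4), giving poles at s = 4j, -4j, -4.
Since the simple pole(s) at s = 4j, -4j lie on the jω-axis with none in the right half-plane, the system is marginally stable.

marginally stable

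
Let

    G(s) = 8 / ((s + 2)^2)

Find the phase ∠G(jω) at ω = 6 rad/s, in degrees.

∠G(j6) ≈ -143.1°

At s = j6: numerator = 8, denominator = -32 + j24.
∠G = ∠num − ∠den = 0° − (143.13°) = -143.1°.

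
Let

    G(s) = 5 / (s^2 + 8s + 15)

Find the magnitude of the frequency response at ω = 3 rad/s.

|G(j3)| ≈ 0.2021

Substitute s = j3: numerator = 5, denominator = 6 + j24.
|G(j3)| = |5| / |6 + j24| = 5 / 24.739 ≈ 0.2021.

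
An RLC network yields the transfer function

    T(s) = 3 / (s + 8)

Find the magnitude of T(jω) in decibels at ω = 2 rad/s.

|T(j2)|_dB ≈ -8.78 dB

Substitute s = j2: numerator = 3, denominator = 8 + j2.
|T(j2)| = |3| / |8 + j2| = 3 / 8.2462 ≈ 0.3638.
In decibels: 20·log₁₀(0.3638) ≈ -8.78 dB.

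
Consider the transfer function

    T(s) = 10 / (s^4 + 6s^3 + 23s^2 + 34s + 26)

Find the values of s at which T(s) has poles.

The poles are the roots of the denominator s^4 + 6s^3 + 23s^2 + 34s + 26 = 0.
No real roots exist; factor into two real quadratics: (s^2 + 2s + 2)(s^2 + 4s + 13) = 0.
Each quadratic gives a conjugate pair via the quadratic formula.

s = -1 ± j, -2 ± 3j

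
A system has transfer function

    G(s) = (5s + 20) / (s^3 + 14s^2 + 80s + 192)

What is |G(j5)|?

|G(j5)| ≈ 0.1009

Substitute s = j5: numerator = 20 + j25, denominator = -158 + j275.
|G(j5)| = |20 + j25| / |-158 + j275| = 32.016 / 317.16 ≈ 0.1009.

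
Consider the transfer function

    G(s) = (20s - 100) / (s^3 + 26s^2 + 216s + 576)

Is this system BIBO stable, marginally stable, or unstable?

stable

The denominator s^3 + 26s^2 + 216s + 576 factors as (s + 12)(s + 6)(s + 8), giving poles at s = -12, -6, -8.
Since all poles lie strictly in the left half-plane, the system is stable.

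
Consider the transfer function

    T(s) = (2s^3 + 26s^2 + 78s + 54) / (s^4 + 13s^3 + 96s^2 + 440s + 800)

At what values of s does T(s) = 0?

Set the numerator to zero: 2s^3 + 26s^2 + 78s + 54 = 0, i.e. 2·(s^3 + 13s^2 + 39s + 27) = 0.
Factoring: (s + 3)(s + 9)(s + 1) = 0.

s = -3, -9, -1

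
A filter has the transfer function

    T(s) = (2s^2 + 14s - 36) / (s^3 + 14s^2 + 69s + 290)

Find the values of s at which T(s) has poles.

The poles are the roots of the denominator s^3 + 14s^2 + 69s + 290 = 0.
Trying s = -10: the polynomial evaluates to 0, so (s + 10) is a factor.
Dividing out leaves s^2 + 4s + 29 = 0.
The quadratic formula then gives s = -2 ± 5j.

s = -2 + 5j, -2 - 5j, -10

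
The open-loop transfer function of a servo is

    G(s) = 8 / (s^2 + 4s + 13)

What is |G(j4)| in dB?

|G(j4)|_dB ≈ -6.17 dB

Substitute s = j4: numerator = 8, denominator = -3 + j16.
|G(j4)| = |8| / |-3 + j16| = 8 / 16.279 ≈ 0.4914.
In decibels: 20·log₁₀(0.4914) ≈ -6.17 dB.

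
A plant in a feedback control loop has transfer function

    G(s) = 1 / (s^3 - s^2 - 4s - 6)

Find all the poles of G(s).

s = -1 ± j, 3

The poles are the roots of the denominator s^3 - s^2 - 4s - 6 = 0.
Trying s = 3: the polynomial evaluates to 0, so (s - 3) is a factor.
Dividing out leaves s^2 + 2s + 2 = 0.
The quadratic formula then gives s = -1 ± 1j.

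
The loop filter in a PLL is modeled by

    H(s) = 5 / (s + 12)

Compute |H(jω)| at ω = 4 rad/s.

|H(j4)| ≈ 0.3953

Substitute s = j4: numerator = 5, denominator = 12 + j4.
|H(j4)| = |5| / |12 + j4| = 5 / 12.649 ≈ 0.3953.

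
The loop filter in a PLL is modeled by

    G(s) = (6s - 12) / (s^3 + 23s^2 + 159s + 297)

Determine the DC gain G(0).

G(0) = -4/99 ≈ -0.04040

Set s = 0: G(0) = (-12) / (297) = -4/99.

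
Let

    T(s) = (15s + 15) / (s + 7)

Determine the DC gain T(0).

T(0) = 15/7 ≈ 2.143

Set s = 0: T(0) = (15) / (7) = 15/7.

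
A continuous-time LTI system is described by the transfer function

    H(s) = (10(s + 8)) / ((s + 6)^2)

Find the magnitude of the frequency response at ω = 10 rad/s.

|H(j10)| ≈ 0.9416

Substitute s = j10: numerator = 80 + j100, denominator = -64 + j120.
|H(j10)| = |80 + j100| / |-64 + j120| = 128.06 / 136 ≈ 0.9416.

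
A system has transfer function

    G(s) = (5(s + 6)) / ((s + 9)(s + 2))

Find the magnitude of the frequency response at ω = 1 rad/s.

Substitute s = j1: numerator = 30 + j5, denominator = 17 + j11.
|G(j1)| = |30 + j5| / |17 + j11| = 30.414 / 20.248 ≈ 1.502.

|G(j1)| ≈ 1.502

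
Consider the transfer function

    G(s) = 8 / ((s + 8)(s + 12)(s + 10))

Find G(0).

At s = 0 each factor (s + a) contributes a and each (s^2 + bs + c) contributes c.
G(0) = 8·1 / ((8) · (12) · (10)) = 8/960 = 1/120.

G(0) = 1/120 ≈ 0.008333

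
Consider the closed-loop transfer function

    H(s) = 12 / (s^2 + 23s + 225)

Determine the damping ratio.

ζ ≈ 0.7667

Compare the denominator to the standard form s^2 + 2ζωₙs + ωₙ².
ωₙ² = 225, so ωₙ = 15 rad/s.
2ζωₙ = 23, so ζ = 23/(2·15) ≈ 0.7667.
With ζ = 0.7667 the response is underdamped.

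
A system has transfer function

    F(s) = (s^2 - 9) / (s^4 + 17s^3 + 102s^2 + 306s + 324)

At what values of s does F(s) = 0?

Set the numerator to zero: s^2 - 9 = 0.
Factoring: (s + 3)(s - 3) = 0.

s = -3, 3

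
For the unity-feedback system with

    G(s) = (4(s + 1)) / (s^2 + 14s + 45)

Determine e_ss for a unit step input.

G(s) has no poles at the origin.
This is a Type 0 system. Kp = lim_{s→0} G(s) = 4/45.
e_ss = 1/(1 + Kp) = 1/(1 + 4/45) = 45/49 ≈ 0.9184.

e_ss = 0.9184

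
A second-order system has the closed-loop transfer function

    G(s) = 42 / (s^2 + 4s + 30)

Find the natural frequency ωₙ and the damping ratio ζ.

Compare the denominator to the standard form s^2 + 2ζωₙs + ωₙ².
ωₙ² = 30, so ωₙ = √30 ≈ 5.477 rad/s.
2ζωₙ = 4, so ζ = 4/(2·√30) ≈ 0.3651.

ωₙ ≈ 5.477 rad/s, ζ ≈ 0.3651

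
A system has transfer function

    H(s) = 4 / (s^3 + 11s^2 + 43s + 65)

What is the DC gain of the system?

H(0) = 4/65 ≈ 0.06154

Set s = 0: H(0) = (4) / (65) = 4/65.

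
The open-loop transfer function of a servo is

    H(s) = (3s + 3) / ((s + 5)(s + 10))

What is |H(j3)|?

|H(j3)| ≈ 0.1558

Substitute s = j3: numerator = 3 + j9, denominator = 41 + j45.
|H(j3)| = |3 + j9| / |41 + j45| = 9.4868 / 60.877 ≈ 0.1558.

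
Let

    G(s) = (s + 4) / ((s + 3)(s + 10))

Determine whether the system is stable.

The poles can be read from the denominator factors: s = -3, -10.
Since all poles lie strictly in the left half-plane, the system is stable.

stable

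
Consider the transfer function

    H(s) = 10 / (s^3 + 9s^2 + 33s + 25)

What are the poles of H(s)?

The poles are the roots of the denominator s^3 + 9s^2 + 33s + 25 = 0.
Trying s = -1: the polynomial evaluates to 0, so (s + 1) is a factor.
Dividing out leaves s^2 + 8s + 25 = 0.
The quadratic formula then gives s = -4 ± 3j.

s = -4 ± 3j, -1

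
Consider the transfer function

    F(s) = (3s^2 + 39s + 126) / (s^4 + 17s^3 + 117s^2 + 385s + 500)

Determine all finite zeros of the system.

s = -7, -6

Set the numerator to zero: 3s^2 + 39s + 126 = 0, i.e. 3·(s^2 + 13s + 42) = 0.
Factoring: (s + 7)(s + 6) = 0.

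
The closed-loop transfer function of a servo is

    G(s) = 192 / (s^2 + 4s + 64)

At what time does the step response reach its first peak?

t_p ≈ 0.4056 s

Comparing s^2 + 4s + 64 to s^2 + 2ζωₙs + ωₙ²: ωₙ = 8 rad/s and ζ = 4/(2·8) = 0.25.
ζωₙ = 4/2 = 2, so ω_d = ωₙ√(1−ζ²) = √(ωₙ² − (ζωₙ)²) = √(64 − 2²) = √60 ≈ 7.746 rad/s.
t_p = π/ω_d = π/7.746 ≈ 0.4056 s.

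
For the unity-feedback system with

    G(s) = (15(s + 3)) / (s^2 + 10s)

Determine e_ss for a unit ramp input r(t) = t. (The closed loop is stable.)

G(s) has one pole at the origin.
This is a Type 1 system. Kv = lim_{s→0} s·G(s) = 45/10 = 9/2.
e_ss = 1/Kv = 1/(9/2) = 2/9 ≈ 0.2222.

e_ss = 0.2222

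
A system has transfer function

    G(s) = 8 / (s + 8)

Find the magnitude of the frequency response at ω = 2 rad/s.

|G(j2)| ≈ 0.9701

Substitute s = j2: numerator = 8, denominator = 8 + j2.
|G(j2)| = |8| / |8 + j2| = 8 / 8.2462 ≈ 0.9701.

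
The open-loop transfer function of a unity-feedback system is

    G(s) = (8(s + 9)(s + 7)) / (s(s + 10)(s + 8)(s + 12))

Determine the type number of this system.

The denominator has 1 factor of s at the origin (free integrator), so this is a Type 1 system.

Type 1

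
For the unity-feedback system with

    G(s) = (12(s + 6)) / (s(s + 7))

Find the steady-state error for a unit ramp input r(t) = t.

G(s) has one pole at the origin.
This is a Type 1 system. Kv = lim_{s→0} s·G(s) = 72/7.
e_ss = 1/Kv = 1/(72/7) = 7/72 ≈ 0.09722.

e_ss = 0.09722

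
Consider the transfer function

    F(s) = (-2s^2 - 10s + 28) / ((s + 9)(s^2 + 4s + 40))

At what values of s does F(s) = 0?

s = 2, -7

Set the numerator to zero: -2s^2 - 10s + 28 = 0, i.e. -2·(s^2 + 5s - 14) = 0.
Factoring: (s - 2)(s + 7) = 0.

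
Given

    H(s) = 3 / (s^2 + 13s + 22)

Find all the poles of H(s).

The poles are the roots of the denominator s^2 + 13s + 22 = 0.
Factoring: (s + 2)(s + 11) = 0, so s = -2 and s = -11.

s = -2, -11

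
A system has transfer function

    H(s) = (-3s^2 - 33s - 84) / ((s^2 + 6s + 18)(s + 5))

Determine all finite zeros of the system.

Set the numerator to zero: -3s^2 - 33s - 84 = 0, i.e. -3·(s^2 + 11s + 28) = 0.
Factoring: (s + 7)(s + 4) = 0.

s = -7, -4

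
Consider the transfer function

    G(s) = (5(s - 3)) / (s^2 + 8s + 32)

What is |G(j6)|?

|G(j6)| ≈ 0.6964

Substitute s = j6: numerator = -15 + j30, denominator = -4 + j48.
|G(j6)| = |-15 + j30| / |-4 + j48| = 33.541 / 48.166 ≈ 0.6964.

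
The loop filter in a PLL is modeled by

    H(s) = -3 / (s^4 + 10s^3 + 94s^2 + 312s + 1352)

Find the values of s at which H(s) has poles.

s = -4 + 6j, -4 - 6j, -1 + 5j, -1 - 5j

The poles are the roots of the denominator s^4 + 10s^3 + 94s^2 + 312s + 1352 = 0.
No real roots exist; factor into two real quadratics: (s^2 + 8s + 52)(s^2 + 2s + 26) = 0.
Each quadratic gives a conjugate pair via the quadratic formula.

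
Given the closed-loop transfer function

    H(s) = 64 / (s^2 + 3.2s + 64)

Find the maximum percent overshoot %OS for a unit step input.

Comparing s^2 + 3.2s + 64 to s^2 + 2ζωₙs + ωₙ²: ωₙ = 8 rad/s and ζ = 3.2/(2·8) = 0.2.
%OS = 100·exp(−πζ/√(1−ζ²)) = 100·exp(−π·0.2/√(1−0.2²)) ≈ 52.7%.

%OS ≈ 52.7%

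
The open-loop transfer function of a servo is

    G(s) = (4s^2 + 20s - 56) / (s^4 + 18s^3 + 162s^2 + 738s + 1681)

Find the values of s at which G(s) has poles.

The poles are the roots of the denominator s^4 + 18s^3 + 162s^2 + 738s + 1681 = 0.
No real roots exist; factor into two real quadratics: (s^2 + 8s + 41)(s^2 + 10s + 41) = 0.
Each quadratic gives a conjugate pair via the quadratic formula.

s = -4 + 5j, -4 - 5j, -5 + 4j, -5 - 4j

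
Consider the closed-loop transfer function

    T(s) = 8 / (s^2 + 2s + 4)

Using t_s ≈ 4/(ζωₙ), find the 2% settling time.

Comparing s^2 + 2s + 4 to s^2 + 2ζωₙs + ωₙ²: ωₙ = 2 rad/s and ζ = 2/(2·2) = 0.5.
ζωₙ = 2/2 = 1, so t_s ≈ 4/(ζωₙ) = 4/1 = 4 s.

t_s ≈ 4 s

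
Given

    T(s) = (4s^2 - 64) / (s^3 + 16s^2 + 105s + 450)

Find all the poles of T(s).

s = -3 + 6j, -3 - 6j, -10

The poles are the roots of the denominator s^3 + 16s^2 + 105s + 450 = 0.
Trying s = -10: the polynomial evaluates to 0, so (s + 10) is a factor.
Dividing out leaves s^2 + 6s + 45 = 0.
The quadratic formula then gives s = -3 ± 6j.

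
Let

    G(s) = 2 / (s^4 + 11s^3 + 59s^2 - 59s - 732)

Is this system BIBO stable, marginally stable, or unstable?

unstable

The denominator s^4 + 11s^3 + 59s^2 - 59s - 732 factors as (s + 4)(s - 3)(s^2 + 10s + 61), giving poles at s = -4, 3, -5 ± 6j.
Since the pole(s) at s = 3 lie in the right half-plane, the system is unstable.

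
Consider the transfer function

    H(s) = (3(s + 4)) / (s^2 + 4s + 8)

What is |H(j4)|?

|H(j4)| ≈ 0.9487

Substitute s = j4: numerator = 12 + j12, denominator = -8 + j16.
|H(j4)| = |12 + j12| / |-8 + j16| = 16.971 / 17.889 ≈ 0.9487.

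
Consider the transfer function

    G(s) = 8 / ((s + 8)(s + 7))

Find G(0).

G(0) = 1/7 ≈ 0.1429

At s = 0 each factor (s + a) contributes a and each (s^2 + bs + c) contributes c.
G(0) = 8·1 / ((8) · (7)) = 8/56 = 1/7.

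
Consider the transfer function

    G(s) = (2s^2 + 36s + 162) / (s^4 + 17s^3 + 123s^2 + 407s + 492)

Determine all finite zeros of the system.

Set the numerator to zero: 2s^2 + 36s + 162 = 0, i.e. 2·(s^2 + 18s + 81) = 0.
Factoring: (s + 9)^2 = 0.

s = -9, -9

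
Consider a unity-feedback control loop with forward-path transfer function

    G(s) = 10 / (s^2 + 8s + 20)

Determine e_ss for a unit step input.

G(s) has no poles at the origin.
This is a Type 0 system. Kp = lim_{s→0} G(s) = 10/20 = 1/2.
e_ss = 1/(1 + Kp) = 1/(1 + 1/2) = 2/3 ≈ 0.6667.

e_ss = 0.6667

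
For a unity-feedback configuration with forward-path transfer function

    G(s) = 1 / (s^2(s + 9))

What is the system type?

Type 2

The denominator has 2 factors of s at the origin (free integrators), so this is a Type 2 system.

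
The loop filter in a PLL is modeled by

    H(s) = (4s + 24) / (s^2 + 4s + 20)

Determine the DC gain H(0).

Set s = 0: H(0) = (24) / (20) = 6/5.

H(0) = 6/5 ≈ 1.200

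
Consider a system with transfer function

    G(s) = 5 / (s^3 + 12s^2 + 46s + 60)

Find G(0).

G(0) = 1/12 ≈ 0.08333

Set s = 0: G(0) = (5) / (60) = 1/12.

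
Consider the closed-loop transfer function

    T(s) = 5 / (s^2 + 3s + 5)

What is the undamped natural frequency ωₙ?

Compare the denominator to the standard form s^2 + 2ζωₙs + ωₙ².
ωₙ² = 5, so ωₙ = √5 ≈ 2.236 rad/s.

ωₙ ≈ 2.236 rad/s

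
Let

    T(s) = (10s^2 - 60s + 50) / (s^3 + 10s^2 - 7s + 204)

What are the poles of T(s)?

s = 1 + 4j, 1 - 4j, -12

The poles are the roots of the denominator s^3 + 10s^2 - 7s + 204 = 0.
Trying s = -12: the polynomial evaluates to 0, so (s + 12) is a factor.
Dividing out leaves s^2 - 2s + 17 = 0.
The quadratic formula then gives s = 1 ± 4j.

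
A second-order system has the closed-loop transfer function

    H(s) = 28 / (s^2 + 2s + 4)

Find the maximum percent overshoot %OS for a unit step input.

%OS ≈ 16.3%

Comparing s^2 + 2s + 4 to s^2 + 2ζωₙs + ωₙ²: ωₙ = 2 rad/s and ζ = 2/(2·2) = 0.5.
%OS = 100·exp(−πζ/√(1−ζ²)) = 100·exp(−π·0.5/√(1−0.5²)) ≈ 16.3%.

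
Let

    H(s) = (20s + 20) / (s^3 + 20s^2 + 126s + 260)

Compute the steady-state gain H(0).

H(0) = 1/13 ≈ 0.07692

Set s = 0: H(0) = (20) / (260) = 1/13.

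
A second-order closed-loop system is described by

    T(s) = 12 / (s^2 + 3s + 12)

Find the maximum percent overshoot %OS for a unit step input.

%OS ≈ 22.1%

Comparing s^2 + 3s + 12 to s^2 + 2ζωₙs + ωₙ²: ωₙ = √12 ≈ 3.464 rad/s and ζ = 3/(2·√12) ≈ 0.4330.
%OS = 100·exp(−πζ/√(1−ζ²)) = 100·exp(−π·0.4330/√(1−0.4330²)) ≈ 22.1%.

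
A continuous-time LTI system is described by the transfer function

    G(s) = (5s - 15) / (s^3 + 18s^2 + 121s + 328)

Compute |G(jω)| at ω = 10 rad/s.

|G(j10)| ≈ 0.03511

Substitute s = j10: numerator = -15 + j50, denominator = -1472 + j210.
|G(j10)| = |-15 + j50| / |-1472 + j210| = 52.202 / 1486.9 ≈ 0.03511.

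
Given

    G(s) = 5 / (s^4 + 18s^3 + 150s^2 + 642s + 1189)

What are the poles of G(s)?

s = -5 + 2j, -5 - 2j, -4 + 5j, -4 - 5j

The poles are the roots of the denominator s^4 + 18s^3 + 150s^2 + 642s + 1189 = 0.
No real roots exist; factor into two real quadratics: (s^2 + 10s + 29)(s^2 + 8s + 41) = 0.
Each quadratic gives a conjugate pair via the quadratic formula.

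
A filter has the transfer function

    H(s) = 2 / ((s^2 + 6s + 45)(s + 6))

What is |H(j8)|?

Substitute s = j8: numerator = 2, denominator = -498 + j136.
|H(j8)| = |2| / |-498 + j136| = 2 / 516.24 ≈ 0.003874.

|H(j8)| ≈ 0.003874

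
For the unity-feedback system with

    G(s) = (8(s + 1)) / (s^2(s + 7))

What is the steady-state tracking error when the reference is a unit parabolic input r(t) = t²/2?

G(s) has 2 poles at the origin.
This is a Type 2 system. Ka = lim_{s→0} s^2·G(s) = 8/7.
e_ss = 1/Ka = 1/(8/7) = 7/8 ≈ 0.8750.

e_ss = 0.8750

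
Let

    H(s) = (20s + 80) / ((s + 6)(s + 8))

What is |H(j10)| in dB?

|H(j10)|_dB ≈ 3.18 dB

Substitute s = j10: numerator = 80 + j200, denominator = -52 + j140.
|H(j10)| = |80 + j200| / |-52 + j140| = 215.41 / 149.35 ≈ 1.442.
In decibels: 20·log₁₀(1.442) ≈ 3.18 dB.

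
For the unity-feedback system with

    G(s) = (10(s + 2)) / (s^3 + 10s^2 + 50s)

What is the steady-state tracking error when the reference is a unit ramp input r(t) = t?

G(s) has one pole at the origin.
This is a Type 1 system. Kv = lim_{s→0} s·G(s) = 20/50 = 2/5.
e_ss = 1/Kv = 1/(2/5) = 5/2 ≈ 2.500.

e_ss = 2.500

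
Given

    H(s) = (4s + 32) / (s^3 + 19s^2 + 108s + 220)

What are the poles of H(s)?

The poles are the roots of the denominator s^3 + 19s^2 + 108s + 220 = 0.
Trying s = -11: the polynomial evaluates to 0, so (s + 11) is a factor.
Dividing out leaves s^2 + 8s + 20 = 0.
The quadratic formula then gives s = -4 ± 2j.

s = -4 ± 2j, -11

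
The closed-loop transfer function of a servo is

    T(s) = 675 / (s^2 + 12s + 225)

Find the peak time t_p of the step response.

Comparing s^2 + 12s + 225 to s^2 + 2ζωₙs + ωₙ²: ωₙ = 15 rad/s and ζ = 12/(2·15) = 0.4.
ζωₙ = 12/2 = 6, so ω_d = ωₙ√(1−ζ²) = √(ωₙ² − (ζωₙ)²) = √(225 − 6²) = √189 ≈ 13.75 rad/s.
t_p = π/ω_d = π/13.75 ≈ 0.2285 s.

t_p ≈ 0.2285 s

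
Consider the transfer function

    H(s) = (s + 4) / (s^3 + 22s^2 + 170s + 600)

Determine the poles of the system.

The poles are the roots of the denominator s^3 + 22s^2 + 170s + 600 = 0.
Trying s = -12: the polynomial evaluates to 0, so (s + 12) is a factor.
Dividing out leaves s^2 + 10s + 50 = 0.
The quadratic formula then gives s = -5 ± 5j.

s = -12, -5 + 5j, -5 - 5j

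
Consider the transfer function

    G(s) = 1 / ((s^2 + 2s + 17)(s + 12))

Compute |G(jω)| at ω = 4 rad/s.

|G(j4)| ≈ 0.009806

Substitute s = j4: numerator = 1, denominator = -20 + j100.
|G(j4)| = |1| / |-20 + j100| = 1 / 101.98 ≈ 0.009806.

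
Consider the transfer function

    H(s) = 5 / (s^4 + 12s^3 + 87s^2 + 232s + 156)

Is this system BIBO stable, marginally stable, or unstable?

The denominator s^4 + 12s^3 + 87s^2 + 232s + 156 factors as (s + 1)(s^2 + 8s + 52)(s + 3), giving poles at s = -1, -4 ± 6j, -3.
Since all poles lie strictly in the left half-plane, the system is stable.

stable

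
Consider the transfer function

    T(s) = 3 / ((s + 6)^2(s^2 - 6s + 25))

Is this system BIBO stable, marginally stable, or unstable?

The poles can be read from the denominator factors: s = -6, 3 + 4j, 3 - 4j, -6.
Since the pole(s) at s = 3 + 4j, 3 - 4j lie in the right half-plane, the system is unstable.

unstable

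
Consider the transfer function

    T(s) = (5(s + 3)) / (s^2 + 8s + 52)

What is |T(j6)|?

|T(j6)| ≈ 0.6629

Substitute s = j6: numerator = 15 + j30, denominator = 16 + j48.
|T(j6)| = |15 + j30| / |16 + j48| = 33.541 / 50.596 ≈ 0.6629.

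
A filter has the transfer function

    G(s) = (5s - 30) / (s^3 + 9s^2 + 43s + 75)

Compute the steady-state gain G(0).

G(0) = -2/5 ≈ -0.4000

Set s = 0: G(0) = (-30) / (75) = -2/5.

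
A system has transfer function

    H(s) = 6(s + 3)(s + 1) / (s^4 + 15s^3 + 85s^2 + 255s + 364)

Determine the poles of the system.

s = -4, -2 ± 3j, -7

The poles are the roots of the denominator s^4 + 15s^3 + 85s^2 + 255s + 364 = 0.
Trying s = -4: the polynomial evaluates to 0, so (s + 4) is a factor.
Dividing out leaves s^3 + 11s^2 + 41s + 91 = 0.
This factors further as (s^2 + 4s + 13)(s + 7) = 0.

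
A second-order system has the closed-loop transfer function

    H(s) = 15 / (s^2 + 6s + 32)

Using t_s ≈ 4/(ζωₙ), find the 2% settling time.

Comparing s^2 + 6s + 32 to s^2 + 2ζωₙs + ωₙ²: ωₙ = √32 ≈ 5.657 rad/s and ζ = 6/(2·√32) ≈ 0.5303.
ζωₙ = 6/2 = 3, so t_s ≈ 4/(ζωₙ) = 4/3 ≈ 1.333 s.

t_s ≈ 1.333 s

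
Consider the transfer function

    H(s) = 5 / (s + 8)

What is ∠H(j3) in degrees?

At s = j3: numerator = 5, denominator = 8 + j3.
∠H = ∠num − ∠den = 0° − (20.556°) = -20.56°.

∠H(j3) ≈ -20.56°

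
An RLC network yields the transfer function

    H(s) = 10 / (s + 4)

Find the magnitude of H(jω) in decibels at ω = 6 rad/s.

Substitute s = j6: numerator = 10, denominator = 4 + j6.
|H(j6)| = |10| / |4 + j6| = 10 / 7.2111 ≈ 1.387.
In decibels: 20·log₁₀(1.387) ≈ 2.84 dB.

|H(j6)|_dB ≈ 2.84 dB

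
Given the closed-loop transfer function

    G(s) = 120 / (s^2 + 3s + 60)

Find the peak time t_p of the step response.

t_p ≈ 0.4134 s

Comparing s^2 + 3s + 60 to s^2 + 2ζωₙs + ωₙ²: ωₙ = √60 ≈ 7.746 rad/s and ζ = 3/(2·√60) ≈ 0.1936.
ζωₙ = 3/2 = 1.5, so ω_d = ωₙ√(1−ζ²) = √(ωₙ² − (ζωₙ)²) = √(60 − 1.5²) = √57.75 ≈ 7.599 rad/s.
t_p = π/ω_d = π/7.599 ≈ 0.4134 s.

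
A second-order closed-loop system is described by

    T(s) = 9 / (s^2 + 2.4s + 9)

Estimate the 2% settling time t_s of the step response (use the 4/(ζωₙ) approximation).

t_s ≈ 3.333 s

Comparing s^2 + 2.4s + 9 to s^2 + 2ζωₙs + ωₙ²: ωₙ = 3 rad/s and ζ = 2.4/(2·3) = 0.4.
ζωₙ = 2.4/2 = 1.2, so t_s ≈ 4/(ζωₙ) = 4/1.2 ≈ 3.333 s.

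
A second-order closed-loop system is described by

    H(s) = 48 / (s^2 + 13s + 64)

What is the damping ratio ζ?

Compare the denominator to the standard form s^2 + 2ζωₙs + ωₙ².
ωₙ² = 64, so ωₙ = 8 rad/s.
2ζωₙ = 13, so ζ = 13/(2·8) = 0.8125.

ζ = 0.8125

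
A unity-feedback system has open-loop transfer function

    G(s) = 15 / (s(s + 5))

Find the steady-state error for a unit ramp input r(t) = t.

e_ss = 0.3333

G(s) has one pole at the origin.
This is a Type 1 system. Kv = lim_{s→0} s·G(s) = 15/5 = 3.
e_ss = 1/Kv = 1/(3) = 1/3 ≈ 0.3333.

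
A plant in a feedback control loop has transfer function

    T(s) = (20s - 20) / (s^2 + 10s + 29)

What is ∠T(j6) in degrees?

At s = j6: numerator = -20 + j120, denominator = -7 + j60.
∠T = ∠num − ∠den = 99.462° − (96.654°) = 2.808°.

∠T(j6) ≈ 2.808°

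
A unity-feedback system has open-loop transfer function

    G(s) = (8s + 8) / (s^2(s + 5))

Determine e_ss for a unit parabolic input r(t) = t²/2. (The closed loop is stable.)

G(s) has 2 poles at the origin.
This is a Type 2 system. Ka = lim_{s→0} s^2·G(s) = 8/5.
e_ss = 1/Ka = 1/(8/5) = 5/8 ≈ 0.6250.

e_ss = 0.6250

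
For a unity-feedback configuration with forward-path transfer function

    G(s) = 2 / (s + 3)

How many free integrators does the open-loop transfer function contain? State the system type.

The denominator has no factor of s at the origin — no free integrator — so this is a Type 0 system.

Type 0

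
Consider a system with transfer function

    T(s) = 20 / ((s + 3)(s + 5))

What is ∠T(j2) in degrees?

At s = j2: numerator = 20, denominator = 11 + j16.
∠T = ∠num − ∠den = 0° − (55.491°) = -55.49°.

∠T(j2) ≈ -55.49°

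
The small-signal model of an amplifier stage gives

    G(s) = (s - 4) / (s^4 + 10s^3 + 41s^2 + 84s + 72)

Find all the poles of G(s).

s = -2 + 2j, -2 - 2j, -3, -3

The poles are the roots of the denominator s^4 + 10s^3 + 41s^2 + 84s + 72 = 0.
Trying s = -3: the polynomial evaluates to 0, so (s + 3) is a factor.
Dividing out leaves s^3 + 7s^2 + 20s + 24 = 0.
This factors further as (s^2 + 4s + 8)(s + 3) = 0.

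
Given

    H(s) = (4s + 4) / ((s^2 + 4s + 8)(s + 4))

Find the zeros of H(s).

s = -1

Set the numerator to zero: 4s + 4 = 0, i.e. 4·(s + 1) = 0.
So s = -1.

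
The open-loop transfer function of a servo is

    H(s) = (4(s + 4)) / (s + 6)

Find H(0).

H(0) = 8/3 ≈ 2.667

At s = 0 each factor (s + a) contributes a and each (s^2 + bs + c) contributes c.
H(0) = 4·(4) / ((6)) = 16/6 = 8/3.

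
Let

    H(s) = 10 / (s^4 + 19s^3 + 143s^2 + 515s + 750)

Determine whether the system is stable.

The denominator s^4 + 19s^3 + 143s^2 + 515s + 750 factors as (s + 5)(s^2 + 8s + 25)(s + 6), giving poles at s = -5, -4 + 3j, -4 - 3j, -6.
Since all poles lie strictly in the left half-plane, the system is stable.

stable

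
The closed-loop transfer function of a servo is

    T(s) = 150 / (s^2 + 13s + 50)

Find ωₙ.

Compare the denominator to the standard form s^2 + 2ζωₙs + ωₙ².
ωₙ² = 50, so ωₙ = √50 ≈ 7.071 rad/s.

ωₙ ≈ 7.071 rad/s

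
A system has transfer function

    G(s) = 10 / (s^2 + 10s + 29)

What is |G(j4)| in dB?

Substitute s = j4: numerator = 10, denominator = 13 + j40.
|G(j4)| = |10| / |13 + j40| = 10 / 42.059 ≈ 0.2378.
In decibels: 20·log₁₀(0.2378) ≈ -12.5 dB.

|G(j4)|_dB ≈ -12.5 dB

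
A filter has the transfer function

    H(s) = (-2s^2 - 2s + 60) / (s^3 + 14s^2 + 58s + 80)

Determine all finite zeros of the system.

s = 5, -6

Set the numerator to zero: -2s^2 - 2s + 60 = 0, i.e. -2·(s^2 + s - 30) = 0.
Factoring: (s - 5)(s + 6) = 0.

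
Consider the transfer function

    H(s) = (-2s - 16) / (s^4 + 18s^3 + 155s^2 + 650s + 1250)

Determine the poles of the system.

s = -4 + 3j, -4 - 3j, -5 + 5j, -5 - 5j

The poles are the roots of the denominator s^4 + 18s^3 + 155s^2 + 650s + 1250 = 0.
No real roots exist; factor into two real quadratics: (s^2 + 8s + 25)(s^2 + 10s + 50) = 0.
Each quadratic gives a conjugate pair via the quadratic formula.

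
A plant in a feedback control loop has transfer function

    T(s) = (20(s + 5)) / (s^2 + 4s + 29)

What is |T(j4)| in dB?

|T(j4)|_dB ≈ 15.9 dB

Substitute s = j4: numerator = 100 + j80, denominator = 13 + j16.
|T(j4)| = |100 + j80| / |13 + j16| = 128.06 / 20.616 ≈ 6.212.
In decibels: 20·log₁₀(6.212) ≈ 15.9 dB.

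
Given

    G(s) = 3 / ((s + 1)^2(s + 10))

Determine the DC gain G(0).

At s = 0 each factor (s + a) contributes a and each (s^2 + bs + c) contributes c.
G(0) = 3·1 / ((1) · (10) · (1)) = 3/10 = 3/10.

G(0) = 3/10 ≈ 0.3000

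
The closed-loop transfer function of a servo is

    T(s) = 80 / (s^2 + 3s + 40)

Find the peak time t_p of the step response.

Comparing s^2 + 3s + 40 to s^2 + 2ζωₙs + ωₙ²: ωₙ = √40 ≈ 6.325 rad/s and ζ = 3/(2·√40) ≈ 0.2372.
ζωₙ = 3/2 = 1.5, so ω_d = ωₙ√(1−ζ²) = √(ωₙ² − (ζωₙ)²) = √(40 − 1.5²) = √37.75 ≈ 6.144 rad/s.
t_p = π/ω_d = π/6.144 ≈ 0.5113 s.

t_p ≈ 0.5113 s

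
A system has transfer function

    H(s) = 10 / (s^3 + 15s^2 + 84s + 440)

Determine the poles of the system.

The poles are the roots of the denominator s^3 + 15s^2 + 84s + 440 = 0.
Trying s = -11: the polynomial evaluates to 0, so (s + 11) is a factor.
Dividing out leaves s^2 + 4s + 40 = 0.
The quadratic formula then gives s = -2 ± 6j.

s = -2 + 6j, -2 - 6j, -11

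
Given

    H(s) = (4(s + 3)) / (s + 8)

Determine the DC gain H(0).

H(0) = 3/2 ≈ 1.500

At s = 0 each factor (s + a) contributes a and each (s^2 + bs + c) contributes c.
H(0) = 4·(3) / ((8)) = 12/8 = 3/2.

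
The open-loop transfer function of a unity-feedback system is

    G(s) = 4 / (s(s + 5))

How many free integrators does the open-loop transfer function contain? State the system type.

Type 1

The denominator has 1 factor of s at the origin (free integrator), so this is a Type 1 system.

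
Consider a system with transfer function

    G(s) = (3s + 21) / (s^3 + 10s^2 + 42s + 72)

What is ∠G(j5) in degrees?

∠G(j5) ≈ -118.9°

At s = j5: numerator = 21 + j15, denominator = -178 + j85.
∠G = ∠num − ∠den = 35.538° − (154.47°) = -118.9°.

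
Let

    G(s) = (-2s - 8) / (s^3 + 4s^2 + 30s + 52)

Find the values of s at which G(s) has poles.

s = -1 + 5j, -1 - 5j, -2

The poles are the roots of the denominator s^3 + 4s^2 + 30s + 52 = 0.
Trying s = -2: the polynomial evaluates to 0, so (s + 2) is a factor.
Dividing out leaves s^2 + 2s + 26 = 0.
The quadratic formula then gives s = -1 ± 5j.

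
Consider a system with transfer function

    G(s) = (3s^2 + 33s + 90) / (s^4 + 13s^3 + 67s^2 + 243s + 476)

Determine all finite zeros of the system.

Set the numerator to zero: 3s^2 + 33s + 90 = 0, i.e. 3·(s^2 + 11s + 30) = 0.
Factoring: (s + 5)(s + 6) = 0.

s = -5, -6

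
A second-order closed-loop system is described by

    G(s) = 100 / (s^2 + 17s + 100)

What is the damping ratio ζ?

ζ = 0.85

Compare the denominator to the standard form s^2 + 2ζωₙs + ωₙ².
ωₙ² = 100, so ωₙ = 10 rad/s.
2ζωₙ = 17, so ζ = 17/(2·10) = 0.85.
With ζ = 0.85 the response is underdamped.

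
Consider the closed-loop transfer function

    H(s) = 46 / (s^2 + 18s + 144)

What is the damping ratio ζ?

ζ = 0.75

Compare the denominator to the standard form s^2 + 2ζωₙs + ωₙ².
ωₙ² = 144, so ωₙ = 12 rad/s.
2ζωₙ = 18, so ζ = 18/(2·12) = 0.75.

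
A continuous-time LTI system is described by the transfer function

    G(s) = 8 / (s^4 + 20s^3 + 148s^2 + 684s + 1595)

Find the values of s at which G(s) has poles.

s = -2 + 5j, -2 - 5j, -11, -5

The poles are the roots of the denominator s^4 + 20s^3 + 148s^2 + 684s + 1595 = 0.
Trying s = -11: the polynomial evaluates to 0, so (s + 11) is a factor.
Dividing out leaves s^3 + 9s^2 + 49s + 145 = 0.
This factors further as (s^2 + 4s + 29)(s + 5) = 0.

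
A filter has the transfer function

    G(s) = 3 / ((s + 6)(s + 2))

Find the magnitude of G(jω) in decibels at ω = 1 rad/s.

|G(j1)|_dB ≈ -13.1 dB

Substitute s = j1: numerator = 3, denominator = 11 + j8.
|G(j1)| = |3| / |11 + j8| = 3 / 13.601 ≈ 0.2206.
In decibels: 20·log₁₀(0.2206) ≈ -13.1 dB.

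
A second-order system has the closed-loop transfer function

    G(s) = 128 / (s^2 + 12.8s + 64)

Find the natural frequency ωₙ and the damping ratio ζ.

ωₙ = 8 rad/s, ζ = 0.8

Compare the denominator to the standard form s^2 + 2ζωₙs + ωₙ².
ωₙ² = 64, so ωₙ = 8 rad/s.
2ζωₙ = 12.8, so ζ = 12.8/(2·8) = 0.8.
With ζ = 0.8 the response is underdamped.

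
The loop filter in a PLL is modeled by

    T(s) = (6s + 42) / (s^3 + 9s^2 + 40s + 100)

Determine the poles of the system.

s = -2 + 4j, -2 - 4j, -5

The poles are the roots of the denominator s^3 + 9s^2 + 40s + 100 = 0.
Trying s = -5: the polynomial evaluates to 0, so (s + 5) is a factor.
Dividing out leaves s^2 + 4s + 20 = 0.
The quadratic formula then gives s = -2 ± 4j.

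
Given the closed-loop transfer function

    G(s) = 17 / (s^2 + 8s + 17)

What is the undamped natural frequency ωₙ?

Compare the denominator to the standard form s^2 + 2ζωₙs + ωₙ².
ωₙ² = 17, so ωₙ = √17 ≈ 4.123 rad/s.

ωₙ ≈ 4.123 rad/s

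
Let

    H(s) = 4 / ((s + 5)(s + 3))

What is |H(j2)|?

|H(j2)| ≈ 0.2060

Substitute s = j2: numerator = 4, denominator = 11 + j16.
|H(j2)| = |4| / |11 + j16| = 4 / 19.416 ≈ 0.2060.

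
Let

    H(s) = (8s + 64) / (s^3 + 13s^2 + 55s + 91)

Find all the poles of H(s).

s = -3 + 2j, -3 - 2j, -7

The poles are the roots of the denominator s^3 + 13s^2 + 55s + 91 = 0.
Trying s = -7: the polynomial evaluates to 0, so (s + 7) is a factor.
Dividing out leaves s^2 + 6s + 13 = 0.
The quadratic formula then gives s = -3 ± 2j.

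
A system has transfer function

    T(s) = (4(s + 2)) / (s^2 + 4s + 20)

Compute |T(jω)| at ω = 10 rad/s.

|T(j10)| ≈ 0.4561

Substitute s = j10: numerator = 8 + j40, denominator = -80 + j40.
|T(j10)| = |8 + j40| / |-80 + j40| = 40.792 / 89.443 ≈ 0.4561.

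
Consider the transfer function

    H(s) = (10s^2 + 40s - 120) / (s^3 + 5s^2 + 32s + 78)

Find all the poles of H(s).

The poles are the roots of the denominator s^3 + 5s^2 + 32s + 78 = 0.
Trying s = -3: the polynomial evaluates to 0, so (s + 3) is a factor.
Dividing out leaves s^2 + 2s + 26 = 0.
The quadratic formula then gives s = -1 ± 5j.

s = -1 ± 5j, -3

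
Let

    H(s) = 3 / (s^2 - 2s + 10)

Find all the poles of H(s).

s = 1 + 3j, 1 - 3j

The poles are the roots of the denominator s^2 - 2s + 10 = 0.
Using the quadratic formula: s = (2 ± √(-36))/2 = 1 ± 3j.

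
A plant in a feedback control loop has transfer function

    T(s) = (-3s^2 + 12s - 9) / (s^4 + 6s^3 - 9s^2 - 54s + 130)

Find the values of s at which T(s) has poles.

The poles are the roots of the denominator s^4 + 6s^3 - 9s^2 - 54s + 130 = 0.
No real roots exist; factor into two real quadratics: (s^2 + 10s + 26)(s^2 - 4s + 5) = 0.
Each quadratic gives a conjugate pair via the quadratic formula.

s = -5 ± j, 2 ± j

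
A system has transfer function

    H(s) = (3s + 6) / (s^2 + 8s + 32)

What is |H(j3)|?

Substitute s = j3: numerator = 6 + j9, denominator = 23 + j24.
|H(j3)| = |6 + j9| / |23 + j24| = 10.817 / 33.242 ≈ 0.3254.

|H(j3)| ≈ 0.3254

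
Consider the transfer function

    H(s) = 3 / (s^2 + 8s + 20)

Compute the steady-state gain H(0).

H(0) = 3/20 ≈ 0.1500

Set s = 0: H(0) = (3) / (20) = 3/20.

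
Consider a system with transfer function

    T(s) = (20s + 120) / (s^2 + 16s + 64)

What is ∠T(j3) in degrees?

At s = j3: numerator = 120 + j60, denominator = 55 + j48.
∠T = ∠num − ∠den = 26.565° − (41.112°) = -14.55°.

∠T(j3) ≈ -14.55°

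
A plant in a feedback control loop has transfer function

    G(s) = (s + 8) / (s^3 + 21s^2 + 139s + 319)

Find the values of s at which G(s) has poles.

The poles are the roots of the denominator s^3 + 21s^2 + 139s + 319 = 0.
Trying s = -11: the polynomial evaluates to 0, so (s + 11) is a factor.
Dividing out leaves s^2 + 10s + 29 = 0.
The quadratic formula then gives s = -5 ± 2j.

s = -5 + 2j, -5 - 2j, -11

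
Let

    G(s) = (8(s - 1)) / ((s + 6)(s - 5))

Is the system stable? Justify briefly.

The poles can be read from the denominator factors: s = -6, 5.
Since the pole(s) at s = 5 lie in the right half-plane, the system is unstable.

unstable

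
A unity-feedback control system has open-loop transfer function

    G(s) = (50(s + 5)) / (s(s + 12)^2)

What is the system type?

Type 1

The denominator has 1 factor of s at the origin (free integrator), so this is a Type 1 system.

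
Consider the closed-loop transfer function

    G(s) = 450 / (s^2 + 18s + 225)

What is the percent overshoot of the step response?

%OS ≈ 9.48%

Comparing s^2 + 18s + 225 to s^2 + 2ζωₙs + ωₙ²: ωₙ = 15 rad/s and ζ = 18/(2·15) = 0.6.
%OS = 100·exp(−πζ/√(1−ζ²)) = 100·exp(−π·0.6/√(1−0.6²)) ≈ 9.48%.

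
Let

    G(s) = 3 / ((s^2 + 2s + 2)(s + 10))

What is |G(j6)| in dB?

Substitute s = j6: numerator = 3, denominator = -412 - j84.
|G(j6)| = |3| / |-412 - j84| = 3 / 420.48 ≈ 0.007135.
In decibels: 20·log₁₀(0.007135) ≈ -42.9 dB.

|G(j6)|_dB ≈ -42.9 dB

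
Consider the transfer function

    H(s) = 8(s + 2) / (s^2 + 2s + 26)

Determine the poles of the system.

s = -1 + 5j, -1 - 5j

The poles are the roots of the denominator s^2 + 2s + 26 = 0.
Using the quadratic formula: s = (-2 ± √(-100))/2 = -1 ± 5j.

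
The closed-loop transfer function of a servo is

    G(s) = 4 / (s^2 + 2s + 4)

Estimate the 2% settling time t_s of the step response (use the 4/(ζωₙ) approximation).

Comparing s^2 + 2s + 4 to s^2 + 2ζωₙs + ωₙ²: ωₙ = 2 rad/s and ζ = 2/(2·2) = 0.5.
ζωₙ = 2/2 = 1, so t_s ≈ 4/(ζωₙ) = 4/1 = 4 s.

t_s ≈ 4 s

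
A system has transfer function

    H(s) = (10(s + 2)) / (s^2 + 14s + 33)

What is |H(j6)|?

|H(j6)| ≈ 0.7524

Substitute s = j6: numerator = 20 + j60, denominator = -3 + j84.
|H(j6)| = |20 + j60| / |-3 + j84| = 63.246 / 84.054 ≈ 0.7524.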